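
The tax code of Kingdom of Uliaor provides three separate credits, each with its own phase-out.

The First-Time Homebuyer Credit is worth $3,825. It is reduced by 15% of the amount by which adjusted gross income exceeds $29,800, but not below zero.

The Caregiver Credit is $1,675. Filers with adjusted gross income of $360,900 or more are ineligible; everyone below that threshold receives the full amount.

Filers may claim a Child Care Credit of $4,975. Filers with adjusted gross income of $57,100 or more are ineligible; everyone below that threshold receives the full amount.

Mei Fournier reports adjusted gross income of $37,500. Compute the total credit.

First-Time Homebuyer Credit: 15% of the $7,700 excess over $29,800 is $1,155; credit = $3,825 − $1,155 = $2,670.
Caregiver Credit: $37,500 is below the $360,900 cutoff, so the full $1,675 applies.
Child Care Credit: $37,500 is below the $57,100 cutoff, so the full $4,975 applies.
Total: $2,670 + $1,675 + $4,975 = $9,320.

$9,320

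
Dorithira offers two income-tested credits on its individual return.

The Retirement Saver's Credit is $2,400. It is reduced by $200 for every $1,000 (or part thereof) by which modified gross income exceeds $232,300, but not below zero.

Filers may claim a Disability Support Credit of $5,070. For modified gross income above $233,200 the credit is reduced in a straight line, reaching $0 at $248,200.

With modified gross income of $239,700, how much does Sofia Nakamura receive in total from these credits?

Retirement Saver's Credit: income exceeds $232,300 by $7,400, which is 8 full-or-partial $1,000 increments; reduction = 8 × $200 = $1,600, leaving $800.
Disability Support Credit: $239,700 is $6,500 into a $15,000 phase-out range, leaving 8,500/15,000 of the credit: $5,070 × 8,500/15,000 = $2,873.
Total: $800 + $2,873 = $3,673.

$3,673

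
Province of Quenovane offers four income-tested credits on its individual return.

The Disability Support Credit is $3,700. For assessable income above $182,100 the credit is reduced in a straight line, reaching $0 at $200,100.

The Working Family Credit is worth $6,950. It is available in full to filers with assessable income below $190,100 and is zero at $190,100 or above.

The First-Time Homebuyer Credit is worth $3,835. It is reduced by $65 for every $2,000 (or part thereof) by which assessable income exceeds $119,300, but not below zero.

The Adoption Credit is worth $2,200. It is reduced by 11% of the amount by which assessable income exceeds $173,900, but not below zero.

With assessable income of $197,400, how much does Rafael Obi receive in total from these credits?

$1,790

Disability Support Credit: $197,400 is $15,300 into a $18,000 phase-out range, leaving 2,700/18,000 of the credit: $3,700 × 2,700/18,000 = $555.
Working Family Credit: $197,400 meets or exceeds the $190,100 cutoff, so the credit is $0.
First-Time Homebuyer Credit: income exceeds $119,300 by $78,100, which is 40 full-or-partial $2,000 increments; reduction = 40 × $65 = $2,600, leaving $1,235.
Adoption Credit: 11% of the $23,500 excess over $173,900 is $2,585 ≥ base, so the credit is $0.
Total: $555 + $0 + $1,235 + $0 = $1,790.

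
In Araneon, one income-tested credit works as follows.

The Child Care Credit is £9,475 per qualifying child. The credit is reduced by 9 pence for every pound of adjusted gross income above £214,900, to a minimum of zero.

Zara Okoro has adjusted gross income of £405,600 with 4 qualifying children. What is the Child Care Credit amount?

£20,737

Child Care Credit: base = 4 × £9,475 = £37,900. 9% of the £190,700 excess over £214,900 is £17,163; credit = £37,900 − £17,163 = £20,737.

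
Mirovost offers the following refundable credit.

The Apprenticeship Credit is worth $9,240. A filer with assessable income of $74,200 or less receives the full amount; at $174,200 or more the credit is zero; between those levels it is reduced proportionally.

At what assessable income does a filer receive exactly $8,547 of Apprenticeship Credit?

$8,547 is 8,547/9,240 of the full $9,240, so 693/9,240 of the $100,000 range has been used: income = $74,200 + $100,000 × 693/9,240 = $81,700.

$81,700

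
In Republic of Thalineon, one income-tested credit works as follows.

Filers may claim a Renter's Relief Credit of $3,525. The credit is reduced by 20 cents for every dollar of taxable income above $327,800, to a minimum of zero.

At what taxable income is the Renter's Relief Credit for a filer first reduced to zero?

The credit falls by 20% of each dollar above $327,800, so it reaches zero when the excess is $3,525 / 20% = $17,625: income = $327,800 + $17,625 = $345,425.

$345,425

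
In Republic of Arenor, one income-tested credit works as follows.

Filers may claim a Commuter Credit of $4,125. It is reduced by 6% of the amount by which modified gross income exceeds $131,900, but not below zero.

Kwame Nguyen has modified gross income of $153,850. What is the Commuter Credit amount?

$2,808

Commuter Credit: 6% of the $21,950 excess over $131,900 is $1,317; credit = $4,125 − $1,317 = $2,808.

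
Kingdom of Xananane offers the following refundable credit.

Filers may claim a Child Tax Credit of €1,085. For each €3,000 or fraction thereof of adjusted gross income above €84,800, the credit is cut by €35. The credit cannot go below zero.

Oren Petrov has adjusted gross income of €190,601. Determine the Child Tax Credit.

Child Tax Credit: income exceeds €84,800 by €105,801 → 36 increments × €35 = €1,260 ≥ base, so the credit is €0.

€0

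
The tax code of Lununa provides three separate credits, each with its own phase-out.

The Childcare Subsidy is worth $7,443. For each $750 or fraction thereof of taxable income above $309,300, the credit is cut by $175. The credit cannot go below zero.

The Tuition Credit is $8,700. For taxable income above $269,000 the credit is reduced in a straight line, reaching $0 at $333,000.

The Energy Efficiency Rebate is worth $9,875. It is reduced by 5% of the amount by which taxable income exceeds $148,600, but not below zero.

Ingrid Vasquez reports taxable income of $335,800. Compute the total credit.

$1,658

Childcare Subsidy: income exceeds $309,300 by $26,500, which is 36 full-or-partial $750 increments; reduction = 36 × $175 = $6,300, leaving $1,143.
Tuition Credit: $335,800 is at or above $333,000, so the credit is $0.
Energy Efficiency Rebate: 5% of the $187,200 excess over $148,600 is $9,360; credit = $9,875 − $9,360 = $515.
Total: $1,143 + $0 + $515 = $1,658.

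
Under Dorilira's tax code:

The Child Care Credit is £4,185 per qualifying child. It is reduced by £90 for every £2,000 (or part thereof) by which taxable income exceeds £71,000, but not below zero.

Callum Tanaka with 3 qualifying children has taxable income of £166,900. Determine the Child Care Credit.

£8,235

Child Care Credit: base = 3 × £4,185 = £12,555. income exceeds £71,000 by £95,900, which is 48 full-or-partial £2,000 increments; reduction = 48 × £90 = £4,320, leaving £8,235.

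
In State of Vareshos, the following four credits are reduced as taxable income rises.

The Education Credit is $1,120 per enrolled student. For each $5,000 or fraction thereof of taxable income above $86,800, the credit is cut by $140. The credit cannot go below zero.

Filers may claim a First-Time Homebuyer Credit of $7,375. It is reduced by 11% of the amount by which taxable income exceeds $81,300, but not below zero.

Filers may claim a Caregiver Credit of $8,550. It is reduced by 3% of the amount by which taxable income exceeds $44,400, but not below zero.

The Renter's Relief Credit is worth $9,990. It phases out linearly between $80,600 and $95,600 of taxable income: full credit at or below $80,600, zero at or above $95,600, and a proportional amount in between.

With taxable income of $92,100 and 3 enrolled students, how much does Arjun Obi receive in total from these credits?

$18,717

Education Credit: base = 3 × $1,120 = $3,360. income exceeds $86,800 by $5,300, which is 2 full-or-partial $5,000 increments; reduction = 2 × $140 = $280, leaving $3,080.
First-Time Homebuyer Credit: 11% of the $10,800 excess over $81,300 is $1,188; credit = $7,375 − $1,188 = $6,187.
Caregiver Credit: 3% of the $47,700 excess over $44,400 is $1,431; credit = $8,550 − $1,431 = $7,119.
Renter's Relief Credit: $92,100 is $11,500 into a $15,000 phase-out range, leaving 3,500/15,000 of the credit: $9,990 × 3,500/15,000 = $2,331.
Total: $3,080 + $6,187 + $7,119 + $2,331 = $18,717.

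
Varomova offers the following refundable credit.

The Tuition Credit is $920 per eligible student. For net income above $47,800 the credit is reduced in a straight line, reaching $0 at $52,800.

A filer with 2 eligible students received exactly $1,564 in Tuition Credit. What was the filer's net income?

Full credit = 2 × $920 = $1,840.
$1,564 is 1,564/1,840 of the full $1,840, so 276/1,840 of the $5,000 range has been used: income = $47,800 + $5,000 × 276/1,840 = $48,550.

$48,550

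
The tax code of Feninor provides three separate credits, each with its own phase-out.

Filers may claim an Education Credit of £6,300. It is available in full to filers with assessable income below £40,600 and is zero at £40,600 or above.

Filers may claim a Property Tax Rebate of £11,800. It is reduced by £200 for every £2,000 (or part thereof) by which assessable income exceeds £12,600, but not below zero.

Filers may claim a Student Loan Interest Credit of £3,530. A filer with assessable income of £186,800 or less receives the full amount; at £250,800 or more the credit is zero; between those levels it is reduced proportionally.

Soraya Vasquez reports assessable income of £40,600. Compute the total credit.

Education Credit: £40,600 meets or exceeds the £40,600 cutoff, so the credit is £0.
Property Tax Rebate: income exceeds £12,600 by £28,000, which is 14 full-or-partial £2,000 increments; reduction = 14 × £200 = £2,800, leaving £9,000.
Student Loan Interest Credit: £40,600 is at or below the £186,800 threshold, so the full £3,530 applies.
Total: £0 + £9,000 + £3,530 = £12,530.

£12,530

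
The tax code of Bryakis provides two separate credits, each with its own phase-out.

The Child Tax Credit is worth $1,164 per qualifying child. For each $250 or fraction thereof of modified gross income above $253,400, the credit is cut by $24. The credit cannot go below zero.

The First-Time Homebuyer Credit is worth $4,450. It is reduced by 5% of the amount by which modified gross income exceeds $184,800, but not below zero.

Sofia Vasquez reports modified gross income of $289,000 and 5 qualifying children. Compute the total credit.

Child Tax Credit: base = 5 × $1,164 = $5,820. income exceeds $253,400 by $35,600, which is 143 full-or-partial $250 increments; reduction = 143 × $24 = $3,432, leaving $2,388.
First-Time Homebuyer Credit: 5% of the $104,200 excess over $184,800 is $5,210 ≥ base, so the credit is $0.
Total: $2,388 + $0 = $2,388.

$2,388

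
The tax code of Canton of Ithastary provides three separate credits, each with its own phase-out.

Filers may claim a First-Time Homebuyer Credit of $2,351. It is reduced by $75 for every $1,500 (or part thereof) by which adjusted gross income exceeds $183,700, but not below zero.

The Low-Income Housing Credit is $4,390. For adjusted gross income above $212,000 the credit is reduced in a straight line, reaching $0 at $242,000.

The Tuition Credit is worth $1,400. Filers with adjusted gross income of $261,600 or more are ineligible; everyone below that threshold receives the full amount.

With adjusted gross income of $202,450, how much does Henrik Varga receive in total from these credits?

$7,166

First-Time Homebuyer Credit: income exceeds $183,700 by $18,750, which is 13 full-or-partial $1,500 increments; reduction = 13 × $75 = $975, leaving $1,376.
Low-Income Housing Credit: $202,450 is at or below the $212,000 threshold, so the full $4,390 applies.
Tuition Credit: $202,450 is below the $261,600 cutoff, so the full $1,400 applies.
Total: $1,376 + $4,390 + $1,400 = $7,166.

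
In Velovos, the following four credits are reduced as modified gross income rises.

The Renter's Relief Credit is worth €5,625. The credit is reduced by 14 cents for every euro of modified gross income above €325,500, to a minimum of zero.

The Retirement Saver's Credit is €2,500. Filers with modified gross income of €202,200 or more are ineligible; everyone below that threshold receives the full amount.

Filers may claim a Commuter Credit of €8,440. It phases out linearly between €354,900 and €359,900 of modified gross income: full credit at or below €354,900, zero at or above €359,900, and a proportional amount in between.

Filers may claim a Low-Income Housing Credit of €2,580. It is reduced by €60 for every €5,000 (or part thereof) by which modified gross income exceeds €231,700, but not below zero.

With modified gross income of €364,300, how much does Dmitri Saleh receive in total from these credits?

€1,153

Renter's Relief Credit: 14% of the €38,800 excess over €325,500 is €5,432; credit = €5,625 − €5,432 = €193.
Retirement Saver's Credit: €364,300 meets or exceeds the €202,200 cutoff, so the credit is €0.
Commuter Credit: €364,300 is at or above €359,900, so the credit is €0.
Low-Income Housing Credit: income exceeds €231,700 by €132,600, which is 27 full-or-partial €5,000 increments; reduction = 27 × €60 = €1,620, leaving €960.
Total: €193 + €0 + €0 + €960 = €1,153.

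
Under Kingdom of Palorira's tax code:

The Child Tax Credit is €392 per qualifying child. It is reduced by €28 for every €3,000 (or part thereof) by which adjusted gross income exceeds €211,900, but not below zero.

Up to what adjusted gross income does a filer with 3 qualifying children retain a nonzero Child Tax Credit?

Full credit = 3 × €392 = €1,176.
After 41 increments the reduction is 41 × €28 = €1,148, leaving €28; one more increment wipes it out. Increment 41 ends at excess 41 × €3,000 = €123,000, so the highest qualifying income is €211,900 + €123,000 = €334,900.

€334,900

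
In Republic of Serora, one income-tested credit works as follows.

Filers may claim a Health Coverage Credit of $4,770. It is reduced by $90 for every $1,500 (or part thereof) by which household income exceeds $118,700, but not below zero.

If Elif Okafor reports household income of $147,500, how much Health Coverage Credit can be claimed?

Health Coverage Credit: income exceeds $118,700 by $28,800, which is 20 full-or-partial $1,500 increments; reduction = 20 × $90 = $1,800, leaving $2,970.

$2,970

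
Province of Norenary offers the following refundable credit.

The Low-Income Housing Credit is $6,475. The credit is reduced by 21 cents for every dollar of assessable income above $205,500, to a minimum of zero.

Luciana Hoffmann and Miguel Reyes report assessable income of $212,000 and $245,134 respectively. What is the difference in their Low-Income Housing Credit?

$5,110

Luciana ($212,000): Low-Income Housing Credit: 21% of the $6,500 excess over $205,500 is $1,365; credit = $6,475 − $1,365 = $5,110.
Miguel ($245,134): Low-Income Housing Credit: 21% of the $39,634 excess over $205,500 is $8,323.14 ≥ base, so the credit is $0.
Difference: |$5,110 − $0| = $5,110.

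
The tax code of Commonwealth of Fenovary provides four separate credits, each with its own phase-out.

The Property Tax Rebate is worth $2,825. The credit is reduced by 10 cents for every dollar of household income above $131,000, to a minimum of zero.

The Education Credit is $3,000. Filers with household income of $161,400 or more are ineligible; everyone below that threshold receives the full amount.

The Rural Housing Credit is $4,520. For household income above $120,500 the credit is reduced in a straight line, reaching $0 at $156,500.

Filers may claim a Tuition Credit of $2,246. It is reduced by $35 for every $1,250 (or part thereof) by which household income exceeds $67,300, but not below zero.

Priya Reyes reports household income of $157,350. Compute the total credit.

Property Tax Rebate: 10% of the $26,350 excess over $131,000 is $2,635; credit = $2,825 − $2,635 = $190.
Education Credit: $157,350 is below the $161,400 cutoff, so the full $3,000 applies.
Rural Housing Credit: $157,350 is at or above $156,500, so the credit is $0.
Tuition Credit: income exceeds $67,300 by $90,050 → 73 increments × $35 = $2,555 ≥ base, so the credit is $0.
Total: $190 + $3,000 + $0 + $0 = $3,190.

$3,190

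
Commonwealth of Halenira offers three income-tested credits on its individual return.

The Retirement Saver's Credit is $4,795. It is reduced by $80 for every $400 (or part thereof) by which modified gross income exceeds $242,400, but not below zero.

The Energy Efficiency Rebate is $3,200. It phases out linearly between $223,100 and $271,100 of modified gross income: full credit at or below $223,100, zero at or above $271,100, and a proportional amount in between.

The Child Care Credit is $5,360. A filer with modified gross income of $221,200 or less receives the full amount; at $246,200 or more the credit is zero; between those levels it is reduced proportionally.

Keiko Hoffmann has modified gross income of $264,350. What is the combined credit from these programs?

Retirement Saver's Credit: income exceeds $242,400 by $21,950, which is 55 full-or-partial $400 increments; reduction = 55 × $80 = $4,400, leaving $395.
Energy Efficiency Rebate: $264,350 is $41,250 into a $48,000 phase-out range, leaving 6,750/48,000 of the credit: $3,200 × 6,750/48,000 = $450.
Child Care Credit: $264,350 is at or above $246,200, so the credit is $0.
Total: $395 + $450 + $0 = $845.

$845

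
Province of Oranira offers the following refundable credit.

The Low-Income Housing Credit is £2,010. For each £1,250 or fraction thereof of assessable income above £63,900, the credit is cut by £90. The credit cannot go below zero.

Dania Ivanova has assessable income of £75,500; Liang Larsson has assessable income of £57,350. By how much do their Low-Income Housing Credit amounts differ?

Dania (£75,500): Low-Income Housing Credit: income exceeds £63,900 by £11,600, which is 10 full-or-partial £1,250 increments; reduction = 10 × £90 = £900, leaving £1,110.
Liang (£57,350): Low-Income Housing Credit: £57,350 is at or below the £63,900 threshold, so the full £2,010 applies.
Difference: |£1,110 − £2,010| = £900.

£900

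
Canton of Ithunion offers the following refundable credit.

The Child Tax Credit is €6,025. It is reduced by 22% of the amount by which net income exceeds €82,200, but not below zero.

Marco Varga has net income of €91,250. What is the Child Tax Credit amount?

Child Tax Credit: 22% of the €9,050 excess over €82,200 is €1,991; credit = €6,025 − €1,991 = €4,034.

€4,034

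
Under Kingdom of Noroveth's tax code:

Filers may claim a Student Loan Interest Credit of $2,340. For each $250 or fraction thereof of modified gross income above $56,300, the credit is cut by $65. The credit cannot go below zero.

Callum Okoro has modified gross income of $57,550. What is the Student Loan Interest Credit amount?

Student Loan Interest Credit: income exceeds $56,300 by $1,250, which is 5 full-or-partial $250 increments; reduction = 5 × $65 = $325, leaving $2,015.

$2,015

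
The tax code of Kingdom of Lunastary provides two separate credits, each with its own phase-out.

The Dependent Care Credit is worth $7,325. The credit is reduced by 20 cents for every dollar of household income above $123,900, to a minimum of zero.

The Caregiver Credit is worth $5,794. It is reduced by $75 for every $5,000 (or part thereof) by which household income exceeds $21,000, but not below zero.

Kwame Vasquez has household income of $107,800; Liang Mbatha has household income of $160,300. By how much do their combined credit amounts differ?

$8,030

Kwame ($107,800): Dependent Care Credit: $107,800 is at or below the $123,900 threshold, so the full $7,325 applies. Caregiver Credit: income exceeds $21,000 by $86,800, which is 18 full-or-partial $5,000 increments; reduction = 18 × $75 = $1,350, leaving $4,444. total $7,325 + $4,444 = $11,769
Liang ($160,300): Dependent Care Credit: 20% of the $36,400 excess over $123,900 is $7,280; credit = $7,325 − $7,280 = $45. Caregiver Credit: income exceeds $21,000 by $139,300, which is 28 full-or-partial $5,000 increments; reduction = 28 × $75 = $2,100, leaving $3,694. total $45 + $3,694 = $3,739
Difference: |$11,769 − $3,739| = $8,030.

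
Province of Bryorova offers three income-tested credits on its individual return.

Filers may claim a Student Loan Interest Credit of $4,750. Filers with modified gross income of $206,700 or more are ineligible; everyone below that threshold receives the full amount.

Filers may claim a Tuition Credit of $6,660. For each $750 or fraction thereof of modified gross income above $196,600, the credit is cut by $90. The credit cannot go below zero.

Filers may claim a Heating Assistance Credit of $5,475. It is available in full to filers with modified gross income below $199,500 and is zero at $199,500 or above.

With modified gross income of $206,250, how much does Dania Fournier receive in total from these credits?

Student Loan Interest Credit: $206,250 is below the $206,700 cutoff, so the full $4,750 applies.
Tuition Credit: income exceeds $196,600 by $9,650, which is 13 full-or-partial $750 increments; reduction = 13 × $90 = $1,170, leaving $5,490.
Heating Assistance Credit: $206,250 meets or exceeds the $199,500 cutoff, so the credit is $0.
Total: $4,750 + $5,490 + $0 = $10,240.

$10,240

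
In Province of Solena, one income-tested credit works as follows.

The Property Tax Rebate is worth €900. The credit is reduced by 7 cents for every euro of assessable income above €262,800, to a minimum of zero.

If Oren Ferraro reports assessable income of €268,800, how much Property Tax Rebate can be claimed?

€480

Property Tax Rebate: 7% of the €6,000 excess over €262,800 is €420; credit = €900 − €420 = €480.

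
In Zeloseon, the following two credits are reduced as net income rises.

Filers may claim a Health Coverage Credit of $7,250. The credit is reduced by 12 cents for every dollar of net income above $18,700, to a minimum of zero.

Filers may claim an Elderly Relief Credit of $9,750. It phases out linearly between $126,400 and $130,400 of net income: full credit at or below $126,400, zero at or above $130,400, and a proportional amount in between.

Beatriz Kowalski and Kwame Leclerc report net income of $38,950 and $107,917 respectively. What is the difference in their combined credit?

$4,820

Beatriz ($38,950): Health Coverage Credit: 12% of the $20,250 excess over $18,700 is $2,430; credit = $7,250 − $2,430 = $4,820. Elderly Relief Credit: $38,950 is at or below the $126,400 threshold, so the full $9,750 applies. total $4,820 + $9,750 = $14,570
Kwame ($107,917): Health Coverage Credit: 12% of the $89,217 excess over $18,700 is $10,706.04 ≥ base, so the credit is $0. Elderly Relief Credit: $107,917 is at or below the $126,400 threshold, so the full $9,750 applies. total $0 + $9,750 = $9,750
Difference: |$14,570 − $9,750| = $4,820.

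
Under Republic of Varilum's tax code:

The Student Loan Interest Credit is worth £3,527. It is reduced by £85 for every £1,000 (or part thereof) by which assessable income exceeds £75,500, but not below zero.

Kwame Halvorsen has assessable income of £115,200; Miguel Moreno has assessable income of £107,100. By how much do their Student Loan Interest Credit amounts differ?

Kwame (£115,200): Student Loan Interest Credit: income exceeds £75,500 by £39,700, which is 40 full-or-partial £1,000 increments; reduction = 40 × £85 = £3,400, leaving £127.
Miguel (£107,100): Student Loan Interest Credit: income exceeds £75,500 by £31,600, which is 32 full-or-partial £1,000 increments; reduction = 32 × £85 = £2,720, leaving £807.
Difference: |£127 − £807| = £680.

£680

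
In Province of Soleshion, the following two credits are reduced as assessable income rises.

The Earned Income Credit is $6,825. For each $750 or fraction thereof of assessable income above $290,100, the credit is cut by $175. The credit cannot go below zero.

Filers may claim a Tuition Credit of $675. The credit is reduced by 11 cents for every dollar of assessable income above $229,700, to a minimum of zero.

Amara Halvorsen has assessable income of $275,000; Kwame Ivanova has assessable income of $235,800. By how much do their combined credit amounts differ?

$4

Amara ($275,000): Earned Income Credit: $275,000 is at or below the $290,100 threshold, so the full $6,825 applies. Tuition Credit: 11% of the $45,300 excess over $229,700 is $4,983 ≥ base, so the credit is $0. total $6,825 + $0 = $6,825
Kwame ($235,800): Earned Income Credit: $235,800 is at or below the $290,100 threshold, so the full $6,825 applies. Tuition Credit: 11% of the $6,100 excess over $229,700 is $671; credit = $675 − $671 = $4. total $6,825 + $4 = $6,829
Difference: |$6,825 − $6,829| = $4.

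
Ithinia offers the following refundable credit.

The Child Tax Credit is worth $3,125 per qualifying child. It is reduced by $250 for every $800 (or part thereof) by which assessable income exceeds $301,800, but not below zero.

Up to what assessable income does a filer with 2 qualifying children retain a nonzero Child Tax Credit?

$321,000

Full credit = 2 × $3,125 = $6,250.
After 24 increments the reduction is 24 × $250 = $6,000, leaving $250; one more increment wipes it out. Increment 24 ends at excess 24 × $800 = $19,200, so the highest qualifying income is $301,800 + $19,200 = $321,000.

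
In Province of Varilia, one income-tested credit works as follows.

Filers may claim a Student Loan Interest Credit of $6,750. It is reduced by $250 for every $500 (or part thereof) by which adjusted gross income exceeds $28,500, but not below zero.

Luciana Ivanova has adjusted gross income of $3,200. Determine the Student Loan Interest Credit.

$6,750

Student Loan Interest Credit: $3,200 is at or below the $28,500 threshold, so the full $6,750 applies.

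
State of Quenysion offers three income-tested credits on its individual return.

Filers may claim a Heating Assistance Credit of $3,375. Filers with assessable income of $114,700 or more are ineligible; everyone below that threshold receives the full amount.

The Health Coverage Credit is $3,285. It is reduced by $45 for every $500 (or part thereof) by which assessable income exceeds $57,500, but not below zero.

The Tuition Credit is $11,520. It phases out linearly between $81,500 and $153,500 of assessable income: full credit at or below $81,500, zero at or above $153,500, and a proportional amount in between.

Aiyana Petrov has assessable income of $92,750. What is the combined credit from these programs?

Heating Assistance Credit: $92,750 is below the $114,700 cutoff, so the full $3,375 applies.
Health Coverage Credit: income exceeds $57,500 by $35,250, which is 71 full-or-partial $500 increments; reduction = 71 × $45 = $3,195, leaving $90.
Tuition Credit: $92,750 is $11,250 into a $72,000 phase-out range, leaving 60,750/72,000 of the credit: $11,520 × 60,750/72,000 = $9,720.
Total: $3,375 + $90 + $9,720 = $13,185.

$13,185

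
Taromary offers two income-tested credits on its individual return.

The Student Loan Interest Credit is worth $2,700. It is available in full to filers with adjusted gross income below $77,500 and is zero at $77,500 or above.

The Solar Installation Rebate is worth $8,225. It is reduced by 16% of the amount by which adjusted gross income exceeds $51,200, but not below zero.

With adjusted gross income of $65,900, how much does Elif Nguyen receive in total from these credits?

$8,573

Student Loan Interest Credit: $65,900 is below the $77,500 cutoff, so the full $2,700 applies.
Solar Installation Rebate: 16% of the $14,700 excess over $51,200 is $2,352; credit = $8,225 − $2,352 = $5,873.
Total: $2,700 + $5,873 = $8,573.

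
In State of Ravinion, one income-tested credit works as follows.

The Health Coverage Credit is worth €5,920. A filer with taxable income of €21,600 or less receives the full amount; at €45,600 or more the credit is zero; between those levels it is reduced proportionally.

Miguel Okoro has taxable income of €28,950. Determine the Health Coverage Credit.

Health Coverage Credit: €28,950 is €7,350 into a €24,000 phase-out range, leaving 16,650/24,000 of the credit: €5,920 × 16,650/24,000 = €4,107.

€4,107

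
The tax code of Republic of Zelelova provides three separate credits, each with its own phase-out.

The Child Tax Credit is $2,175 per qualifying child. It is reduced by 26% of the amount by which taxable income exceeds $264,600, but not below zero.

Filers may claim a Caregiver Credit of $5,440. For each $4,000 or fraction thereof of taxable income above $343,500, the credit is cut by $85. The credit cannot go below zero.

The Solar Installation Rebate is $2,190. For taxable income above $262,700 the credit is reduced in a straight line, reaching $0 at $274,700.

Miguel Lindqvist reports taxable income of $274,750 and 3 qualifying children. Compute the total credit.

Child Tax Credit: base = 3 × $2,175 = $6,525. 26% of the $10,150 excess over $264,600 is $2,639; credit = $6,525 − $2,639 = $3,886.
Caregiver Credit: $274,750 is at or below the $343,500 threshold, so the full $5,440 applies.
Solar Installation Rebate: $274,750 is at or above $274,700, so the credit is $0.
Total: $3,886 + $5,440 + $0 = $9,326.

$9,326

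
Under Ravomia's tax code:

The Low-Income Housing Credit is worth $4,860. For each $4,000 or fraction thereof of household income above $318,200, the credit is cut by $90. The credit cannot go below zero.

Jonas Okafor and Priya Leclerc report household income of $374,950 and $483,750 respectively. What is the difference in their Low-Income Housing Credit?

$2,430

Jonas ($374,950): Low-Income Housing Credit: income exceeds $318,200 by $56,750, which is 15 full-or-partial $4,000 increments; reduction = 15 × $90 = $1,350, leaving $3,510.
Priya ($483,750): Low-Income Housing Credit: income exceeds $318,200 by $165,550, which is 42 full-or-partial $4,000 increments; reduction = 42 × $90 = $3,780, leaving $1,080.
Difference: |$3,510 − $1,080| = $2,430.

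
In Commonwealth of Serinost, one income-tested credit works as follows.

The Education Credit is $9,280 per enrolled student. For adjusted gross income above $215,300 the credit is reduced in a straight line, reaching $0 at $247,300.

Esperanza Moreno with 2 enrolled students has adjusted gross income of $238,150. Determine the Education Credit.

Education Credit: base = 2 × $9,280 = $18,560. $238,150 is $22,850 into a $32,000 phase-out range, leaving 9,150/32,000 of the credit: $18,560 × 9,150/32,000 = $5,307.

$5,307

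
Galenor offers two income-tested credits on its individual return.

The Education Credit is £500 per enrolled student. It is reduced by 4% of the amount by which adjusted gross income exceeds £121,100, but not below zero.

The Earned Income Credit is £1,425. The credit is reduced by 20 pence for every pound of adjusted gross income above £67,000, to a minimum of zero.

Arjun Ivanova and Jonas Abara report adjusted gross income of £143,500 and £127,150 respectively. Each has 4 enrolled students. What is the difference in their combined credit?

Arjun (£143,500): Education Credit: base = 4 × £500 = £2,000. 4% of the £22,400 excess over £121,100 is £896; credit = £2,000 − £896 = £1,104. Earned Income Credit: 20% of the £76,500 excess over £67,000 is £15,300 ≥ base, so the credit is £0. total £1,104 + £0 = £1,104
Jonas (£127,150): Education Credit: base = 4 × £500 = £2,000. 4% of the £6,050 excess over £121,100 is £242; credit = £2,000 − £242 = £1,758. Earned Income Credit: 20% of the £60,150 excess over £67,000 is £12,030 ≥ base, so the credit is £0. total £1,758 + £0 = £1,758
Difference: |£1,104 − £1,758| = £654.

£654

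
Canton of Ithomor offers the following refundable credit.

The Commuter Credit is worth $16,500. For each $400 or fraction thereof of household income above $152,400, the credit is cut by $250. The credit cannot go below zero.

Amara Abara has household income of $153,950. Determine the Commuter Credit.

$15,500

Commuter Credit: income exceeds $152,400 by $1,550, which is 4 full-or-partial $400 increments; reduction = 4 × $250 = $1,000, leaving $15,500.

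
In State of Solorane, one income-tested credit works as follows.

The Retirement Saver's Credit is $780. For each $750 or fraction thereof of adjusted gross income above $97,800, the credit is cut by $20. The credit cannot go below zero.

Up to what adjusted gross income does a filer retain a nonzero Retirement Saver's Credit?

After 38 increments the reduction is 38 × $20 = $760, leaving $20; one more increment wipes it out. Increment 38 ends at excess 38 × $750 = $28,500, so the highest qualifying income is $97,800 + $28,500 = $126,300.

$126,300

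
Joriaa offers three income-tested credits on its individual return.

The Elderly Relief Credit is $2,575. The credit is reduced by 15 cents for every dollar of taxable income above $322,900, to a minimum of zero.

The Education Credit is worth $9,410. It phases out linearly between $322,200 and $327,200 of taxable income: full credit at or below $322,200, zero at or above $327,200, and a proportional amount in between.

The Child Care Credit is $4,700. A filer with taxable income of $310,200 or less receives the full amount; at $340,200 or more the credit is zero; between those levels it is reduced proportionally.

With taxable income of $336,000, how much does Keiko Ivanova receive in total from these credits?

Elderly Relief Credit: 15% of the $13,100 excess over $322,900 is $1,965; credit = $2,575 − $1,965 = $610.
Education Credit: $336,000 is at or above $327,200, so the credit is $0.
Child Care Credit: $336,000 is $25,800 into a $30,000 phase-out range, leaving 4,200/30,000 of the credit: $4,700 × 4,200/30,000 = $658.
Total: $610 + $0 + $658 = $1,268.

$1,268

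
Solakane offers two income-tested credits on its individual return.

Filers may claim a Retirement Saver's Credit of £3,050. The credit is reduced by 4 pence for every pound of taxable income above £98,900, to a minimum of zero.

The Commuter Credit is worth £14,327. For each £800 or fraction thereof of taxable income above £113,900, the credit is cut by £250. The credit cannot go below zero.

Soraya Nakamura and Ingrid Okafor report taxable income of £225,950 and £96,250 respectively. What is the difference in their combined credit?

Soraya (£225,950): Retirement Saver's Credit: 4% of the £127,050 excess over £98,900 is £5,082 ≥ base, so the credit is £0. Commuter Credit: income exceeds £113,900 by £112,050 → 141 increments × £250 = £35,250 ≥ base, so the credit is £0. total £0 + £0 = £0
Ingrid (£96,250): Retirement Saver's Credit: £96,250 is at or below the £98,900 threshold, so the full £3,050 applies. Commuter Credit: £96,250 is at or below the £113,900 threshold, so the full £14,327 applies. total £3,050 + £14,327 = £17,377
Difference: |£0 − £17,377| = £17,377.

£17,377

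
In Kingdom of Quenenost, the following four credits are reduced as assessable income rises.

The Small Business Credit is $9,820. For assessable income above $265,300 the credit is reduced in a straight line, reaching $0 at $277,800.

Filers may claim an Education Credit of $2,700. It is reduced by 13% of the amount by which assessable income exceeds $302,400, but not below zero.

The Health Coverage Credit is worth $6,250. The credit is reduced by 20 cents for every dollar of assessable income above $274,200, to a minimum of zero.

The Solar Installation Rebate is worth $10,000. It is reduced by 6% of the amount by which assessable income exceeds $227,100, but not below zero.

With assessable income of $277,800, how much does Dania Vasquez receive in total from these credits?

Small Business Credit: $277,800 is at or above $277,800, so the credit is $0.
Education Credit: $277,800 is at or below the $302,400 threshold, so the full $2,700 applies.
Health Coverage Credit: 20% of the $3,600 excess over $274,200 is $720; credit = $6,250 − $720 = $5,530.
Solar Installation Rebate: 6% of the $50,700 excess over $227,100 is $3,042; credit = $10,000 − $3,042 = $6,958.
Total: $0 + $2,700 + $5,530 + $6,958 = $15,188.

$15,188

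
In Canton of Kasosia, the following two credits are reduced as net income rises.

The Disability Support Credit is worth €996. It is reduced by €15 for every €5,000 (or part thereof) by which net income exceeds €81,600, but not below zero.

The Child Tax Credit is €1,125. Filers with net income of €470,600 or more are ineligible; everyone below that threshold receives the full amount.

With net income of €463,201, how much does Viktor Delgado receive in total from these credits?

Disability Support Credit: income exceeds €81,600 by €381,601 → 77 increments × €15 = €1,155 ≥ base, so the credit is €0.
Child Tax Credit: €463,201 is below the €470,600 cutoff, so the full €1,125 applies.
Total: €0 + €1,125 = €1,125.

€1,125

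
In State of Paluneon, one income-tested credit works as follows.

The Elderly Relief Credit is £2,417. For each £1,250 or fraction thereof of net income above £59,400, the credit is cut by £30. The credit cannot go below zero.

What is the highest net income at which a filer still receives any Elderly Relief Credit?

£159,400

After 80 increments the reduction is 80 × £30 = £2,400, leaving £17; one more increment wipes it out. Increment 80 ends at excess 80 × £1,250 = £100,000, so the highest qualifying income is £59,400 + £100,000 = £159,400.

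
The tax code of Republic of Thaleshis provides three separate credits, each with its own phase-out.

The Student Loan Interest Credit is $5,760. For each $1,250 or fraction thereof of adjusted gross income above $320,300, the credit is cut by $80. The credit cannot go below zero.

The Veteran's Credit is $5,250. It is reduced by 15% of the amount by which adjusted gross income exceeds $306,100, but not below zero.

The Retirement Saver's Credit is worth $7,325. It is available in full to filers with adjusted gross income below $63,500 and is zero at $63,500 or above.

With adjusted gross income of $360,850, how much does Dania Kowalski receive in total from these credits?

Student Loan Interest Credit: income exceeds $320,300 by $40,550, which is 33 full-or-partial $1,250 increments; reduction = 33 × $80 = $2,640, leaving $3,120.
Veteran's Credit: 15% of the $54,750 excess over $306,100 is $8,212.50 ≥ base, so the credit is $0.
Retirement Saver's Credit: $360,850 meets or exceeds the $63,500 cutoff, so the credit is $0.
Total: $3,120 + $0 + $0 = $3,120.

$3,120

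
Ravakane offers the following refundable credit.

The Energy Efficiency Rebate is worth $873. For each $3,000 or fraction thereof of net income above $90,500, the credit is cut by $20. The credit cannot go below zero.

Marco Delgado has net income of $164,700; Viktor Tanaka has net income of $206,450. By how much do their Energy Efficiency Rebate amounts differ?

$280

Marco ($164,700): Energy Efficiency Rebate: income exceeds $90,500 by $74,200, which is 25 full-or-partial $3,000 increments; reduction = 25 × $20 = $500, leaving $373.
Viktor ($206,450): Energy Efficiency Rebate: income exceeds $90,500 by $115,950, which is 39 full-or-partial $3,000 increments; reduction = 39 × $20 = $780, leaving $93.
Difference: |$373 − $93| = $280.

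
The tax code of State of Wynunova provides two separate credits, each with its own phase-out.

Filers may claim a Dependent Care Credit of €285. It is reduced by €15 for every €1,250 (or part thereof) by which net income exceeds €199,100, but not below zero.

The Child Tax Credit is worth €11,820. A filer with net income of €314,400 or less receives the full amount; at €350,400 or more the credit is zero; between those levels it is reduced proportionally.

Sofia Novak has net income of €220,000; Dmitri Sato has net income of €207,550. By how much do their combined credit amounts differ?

€150

Sofia (€220,000): Dependent Care Credit: income exceeds €199,100 by €20,900, which is 17 full-or-partial €1,250 increments; reduction = 17 × €15 = €255, leaving €30. Child Tax Credit: €220,000 is at or below the €314,400 threshold, so the full €11,820 applies. total €30 + €11,820 = €11,850
Dmitri (€207,550): Dependent Care Credit: income exceeds €199,100 by €8,450, which is 7 full-or-partial €1,250 increments; reduction = 7 × €15 = €105, leaving €180. Child Tax Credit: €207,550 is at or below the €314,400 threshold, so the full €11,820 applies. total €180 + €11,820 = €12,000
Difference: |€11,850 − €12,000| = €150.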